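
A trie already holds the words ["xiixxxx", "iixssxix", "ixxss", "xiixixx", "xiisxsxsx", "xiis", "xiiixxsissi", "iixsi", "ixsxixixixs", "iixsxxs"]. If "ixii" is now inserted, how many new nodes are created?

"ix" is already a path in the trie; the remaining "ii" must be added.
New nodes needed: |"ixii"| − 2 = 4 − 2 = 2.

2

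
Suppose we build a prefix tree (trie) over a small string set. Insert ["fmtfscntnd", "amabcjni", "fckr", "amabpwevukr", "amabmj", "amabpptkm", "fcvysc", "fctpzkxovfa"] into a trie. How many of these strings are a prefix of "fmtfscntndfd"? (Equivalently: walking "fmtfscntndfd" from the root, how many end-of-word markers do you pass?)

Traverse "fmtfscntndfd" character by character; count nodes along the way that are marked as word ends.
Prefixes of the query that are stored words: "fmtfscntnd"
Count: 1

1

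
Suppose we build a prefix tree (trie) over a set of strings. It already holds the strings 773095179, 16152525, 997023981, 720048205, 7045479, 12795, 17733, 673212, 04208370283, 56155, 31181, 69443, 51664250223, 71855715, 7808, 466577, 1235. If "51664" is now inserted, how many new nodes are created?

0

Every character of "51664" already lies on an existing path (it is a prefix of some stored word).
No new nodes are needed: 0.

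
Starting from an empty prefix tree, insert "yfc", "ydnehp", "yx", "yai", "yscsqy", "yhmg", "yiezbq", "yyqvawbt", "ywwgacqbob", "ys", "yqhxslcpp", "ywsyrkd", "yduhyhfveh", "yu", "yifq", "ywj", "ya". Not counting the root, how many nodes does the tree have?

65

For each word, the new-node count is its length minus the longest prefix already in the trie:
  "yfc" → 3 new (y, f, c)
  "ydnehp" → prefix "y" already present; 5 new (d, n, e, h, p)
  "yx" → prefix "y" already present; 1 new (x)
  "yai" → prefix "y" already present; 2 new (a, i)
  "yscsqy" → prefix "y" already present; 5 new (s, c, s, q, y)
  "yhmg" → prefix "y" already present; 3 new (h, m, g)
  "yiezbq" → prefix "y" already present; 5 new (i, e, z, b, q)
  "yyqvawbt" → prefix "y" already present; 7 new (y, q, v, a, w, b, t)
  "ywwgacqbob" → prefix "y" already present; 9 new (w, w, g, a, c, q, b, o, b)
  "ys" → prefix "ys" already present; 0 new (none)
  "yqhxslcpp" → prefix "y" already present; 8 new (q, h, x, s, l, c, p, p)
  "ywsyrkd" → prefix "yw" already present; 5 new (s, y, r, k, d)
  "yduhyhfveh" → prefix "yd" already present; 8 new (u, h, y, h, f, v, e, h)
  "yu" → prefix "y" already present; 1 new (u)
  "yifq" → prefix "yi" already present; 2 new (f, q)
  "ywj" → prefix "yw" already present; 1 new (j)
  "ya" → prefix "ya" already present; 0 new (none)
Total nodes = 3 + 5 + 1 + 2 + 5 + 3 + 5 + 7 + 9 + 0 + 8 + 5 + 8 + 1 + 2 + 1 + 0 = 65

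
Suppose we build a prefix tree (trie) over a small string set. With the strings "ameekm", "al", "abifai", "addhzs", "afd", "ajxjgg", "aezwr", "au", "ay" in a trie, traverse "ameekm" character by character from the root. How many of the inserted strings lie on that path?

1

Check each prefix of "ameekm" against the stored set — each match is an end-marker on the path.
Prefixes of the query that are stored words: "ameekm"
Count: 1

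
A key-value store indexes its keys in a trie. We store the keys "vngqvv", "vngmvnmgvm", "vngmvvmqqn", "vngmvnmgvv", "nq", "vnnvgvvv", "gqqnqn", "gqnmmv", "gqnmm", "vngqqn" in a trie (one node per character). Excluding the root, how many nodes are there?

39

Trace insertions, counting only characters that open a new branch:
  "vngqvv" → 6 new (v, n, g, q, v, v)
  "vngmvnmgvm" → prefix "vng" already present; 7 new (m, v, n, m, g, v, m)
  "vngmvvmqqn" → prefix "vngmv" already present; 5 new (v, m, q, q, n)
  "vngmvnmgvv" → prefix "vngmvnmgv" already present; 1 new (v)
  "nq" → 2 new (n, q)
  "vnnvgvvv" → prefix "vn" already present; 6 new (n, v, g, v, v, v)
  "gqqnqn" → 6 new (g, q, q, n, q, n)
  "gqnmmv" → prefix "gq" already present; 4 new (n, m, m, v)
  "gqnmm" → prefix "gqnmm" already present; 0 new (none)
  "vngqqn" → prefix "vngq" already present; 2 new (q, n)
Total nodes = 6 + 7 + 5 + 1 + 2 + 6 + 6 + 4 + 0 + 2 = 39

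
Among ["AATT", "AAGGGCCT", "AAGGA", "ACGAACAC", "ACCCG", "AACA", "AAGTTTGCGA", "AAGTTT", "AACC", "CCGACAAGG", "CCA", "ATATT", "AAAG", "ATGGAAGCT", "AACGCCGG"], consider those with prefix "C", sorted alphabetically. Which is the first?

CCA

Filter for "C…" and sort: "CCA", "CCGACAAGG"
Position 1: CCA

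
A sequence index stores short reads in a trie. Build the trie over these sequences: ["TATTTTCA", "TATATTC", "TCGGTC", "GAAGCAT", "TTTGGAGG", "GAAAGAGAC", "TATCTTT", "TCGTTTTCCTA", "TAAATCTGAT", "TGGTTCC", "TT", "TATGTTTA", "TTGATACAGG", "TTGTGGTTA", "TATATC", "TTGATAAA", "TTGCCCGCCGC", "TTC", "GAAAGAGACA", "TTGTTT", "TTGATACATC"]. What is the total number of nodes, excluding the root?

99

Trace insertions, counting only characters that open a new branch:
  "TATTTTCA" → 8 new (T, A, T, T, T, T, C, A)
  "TATATTC" → prefix "TAT" already present; 4 new (A, T, T, C)
  "TCGGTC" → prefix "T" already present; 5 new (C, G, G, T, C)
  "GAAGCAT" → 7 new (G, A, A, G, C, A, T)
  "TTTGGAGG" → prefix "T" already present; 7 new (T, T, G, G, A, G, G)
  "GAAAGAGAC" → prefix "GAA" already present; 6 new (A, G, A, G, A, C)
  "TATCTTT" → prefix "TAT" already present; 4 new (C, T, T, T)
  "TCGTTTTCCTA" → prefix "TCG" already present; 8 new (T, T, T, T, C, C, T, A)
  "TAAATCTGAT" → prefix "TA" already present; 8 new (A, A, T, C, T, G, A, T)
  "TGGTTCC" → prefix "T" already present; 6 new (G, G, T, T, C, C)
  "TT" → prefix "TT" already present; 0 new (none)
  "TATGTTTA" → prefix "TAT" already present; 5 new (G, T, T, T, A)
  "TTGATACAGG" → prefix "TT" already present; 8 new (G, A, T, A, C, A, G, G)
  "TTGTGGTTA" → prefix "TTG" already present; 6 new (T, G, G, T, T, A)
  "TATATC" → prefix "TATAT" already present; 1 new (C)
  "TTGATAAA" → prefix "TTGATA" already present; 2 new (A, A)
  "TTGCCCGCCGC" → prefix "TTG" already present; 8 new (C, C, C, G, C, C, G, C)
  "TTC" → prefix "TT" already present; 1 new (C)
  "GAAAGAGACA" → prefix "GAAAGAGAC" already present; 1 new (A)
  "TTGTTT" → prefix "TTGT" already present; 2 new (T, T)
  "TTGATACATC" → prefix "TTGATACA" already present; 2 new (T, C)
Total nodes = 8 + 4 + 5 + 7 + 7 + 6 + 4 + 8 + 8 + 6 + 0 + 5 + 8 + 6 + 1 + 2 + 8 + 1 + 1 + 2 + 2 = 99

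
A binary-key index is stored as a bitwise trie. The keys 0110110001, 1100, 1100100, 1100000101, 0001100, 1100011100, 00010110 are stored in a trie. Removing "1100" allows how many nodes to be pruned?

Walk "1100" from the leaf back toward the root, removing each node that no remaining word uses.
Every node on "1100" is still needed (e.g. by "1100100"), so nothing is freed.
Nodes removed: 0

0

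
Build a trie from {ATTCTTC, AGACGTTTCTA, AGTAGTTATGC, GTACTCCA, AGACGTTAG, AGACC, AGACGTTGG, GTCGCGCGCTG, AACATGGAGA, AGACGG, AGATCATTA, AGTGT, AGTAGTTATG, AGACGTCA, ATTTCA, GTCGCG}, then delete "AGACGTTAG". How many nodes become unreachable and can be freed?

2

Walk "AGACGTTAG" from the leaf back toward the root, removing each node that no remaining word uses.
The suffix "AG" (2 nodes) is used only by "AGACGTTAG"; the node for "AGACGTT" still has the child "T", so pruning stops there.
Nodes removed: 2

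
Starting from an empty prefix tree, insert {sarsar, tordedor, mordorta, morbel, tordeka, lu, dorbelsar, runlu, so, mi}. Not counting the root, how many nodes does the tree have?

45

Trace insertions, counting only characters that open a new branch:
  "sarsar" → 6 new (s, a, r, s, a, r)
  "tordedor" → 8 new (t, o, r, d, e, d, o, r)
  "mordorta" → 8 new (m, o, r, d, o, r, t, a)
  "morbel" → prefix "mor" already present; 3 new (b, e, l)
  "tordeka" → prefix "torde" already present; 2 new (k, a)
  "lu" → 2 new (l, u)
  "dorbelsar" → 9 new (d, o, r, b, e, l, s, a, r)
  "runlu" → 5 new (r, u, n, l, u)
  "so" → prefix "s" already present; 1 new (o)
  "mi" → prefix "m" already present; 1 new (i)
Total nodes = 6 + 8 + 8 + 3 + 2 + 2 + 9 + 5 + 1 + 1 = 45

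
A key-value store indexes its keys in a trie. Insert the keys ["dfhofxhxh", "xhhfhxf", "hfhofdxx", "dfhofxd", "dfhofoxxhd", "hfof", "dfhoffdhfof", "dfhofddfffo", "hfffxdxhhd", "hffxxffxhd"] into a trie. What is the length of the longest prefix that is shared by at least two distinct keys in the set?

Equivalently: take the maximum, over all pairs, of their longest common prefix length.
"dfhofxd" and "dfhofxhxh" agree on "dfhofx" (6 characters) before diverging; nothing deeper is shared.
Longest shared-prefix length: 6

6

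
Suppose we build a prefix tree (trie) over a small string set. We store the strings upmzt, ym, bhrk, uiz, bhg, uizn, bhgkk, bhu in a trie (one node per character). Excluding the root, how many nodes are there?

Trace insertions, counting only characters that open a new branch:
  "upmzt" → 5 new (u, p, m, z, t)
  "ym" → 2 new (y, m)
  "bhrk" → 4 new (b, h, r, k)
  "uiz" → prefix "u" already present; 2 new (i, z)
  "bhg" → prefix "bh" already present; 1 new (g)
  "uizn" → prefix "uiz" already present; 1 new (n)
  "bhgkk" → prefix "bhg" already present; 2 new (k, k)
  "bhu" → prefix "bh" already present; 1 new (u)
Total nodes = 5 + 2 + 4 + 2 + 1 + 1 + 2 + 1 = 18

18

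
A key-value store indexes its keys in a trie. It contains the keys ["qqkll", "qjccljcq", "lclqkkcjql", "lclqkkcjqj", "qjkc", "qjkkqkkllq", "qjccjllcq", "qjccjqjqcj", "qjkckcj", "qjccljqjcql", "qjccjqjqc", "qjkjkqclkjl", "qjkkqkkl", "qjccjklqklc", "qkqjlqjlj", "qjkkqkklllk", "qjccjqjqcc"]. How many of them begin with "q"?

15

Walk to "q"; the words in its subtree are exactly those with that prefix.
Words under "q": qjccjklqklc, qjccjllcq, qjccjqjqc, qjccjqjqcc, qjccjqjqcj, qjccljcq, qjccljqjcql, qjkc, qjkckcj, qjkjkqclkjl, qjkkqkkl, qjkkqkklllk, qjkkqkkllq, qkqjlqjlj, qqkll
Count: 15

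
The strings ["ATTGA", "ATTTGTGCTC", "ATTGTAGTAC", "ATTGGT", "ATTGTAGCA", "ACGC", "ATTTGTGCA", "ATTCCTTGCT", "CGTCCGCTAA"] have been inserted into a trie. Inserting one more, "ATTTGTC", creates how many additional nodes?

1

The longest prefix of "ATTTGTC" already in the trie is "ATTTGT" (length 6).
New nodes needed: |"ATTTGTC"| − 6 = 7 − 6 = 1.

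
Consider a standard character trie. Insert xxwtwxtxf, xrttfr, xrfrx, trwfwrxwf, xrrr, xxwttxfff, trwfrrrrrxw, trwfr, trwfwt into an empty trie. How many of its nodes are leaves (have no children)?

A leaf is a node with no children — equivalently, the end of a word that is not a proper prefix of any other stored word.
Those words: "trwfrrrrrxw", "trwfwrxwf", "trwfwt", "xrfrx", "xrrr", "xrttfr", "xxwttxfff", "xxwtwxtxf"
Leaf count: 8

8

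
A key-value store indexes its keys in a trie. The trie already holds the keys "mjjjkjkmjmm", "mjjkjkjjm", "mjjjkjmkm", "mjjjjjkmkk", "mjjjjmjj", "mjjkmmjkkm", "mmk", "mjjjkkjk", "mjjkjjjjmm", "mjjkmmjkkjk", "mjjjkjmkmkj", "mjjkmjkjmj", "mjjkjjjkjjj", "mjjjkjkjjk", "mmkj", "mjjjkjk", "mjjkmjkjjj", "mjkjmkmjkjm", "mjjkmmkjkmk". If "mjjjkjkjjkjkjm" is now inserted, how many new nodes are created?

4

"mjjjkjkjjk" is already a path in the trie; the remaining "jkjm" must be added.
Each of the 4 remaining characters creates one node.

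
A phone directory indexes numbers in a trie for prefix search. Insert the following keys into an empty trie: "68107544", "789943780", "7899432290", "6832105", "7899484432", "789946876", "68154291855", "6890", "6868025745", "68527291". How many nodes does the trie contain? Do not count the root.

59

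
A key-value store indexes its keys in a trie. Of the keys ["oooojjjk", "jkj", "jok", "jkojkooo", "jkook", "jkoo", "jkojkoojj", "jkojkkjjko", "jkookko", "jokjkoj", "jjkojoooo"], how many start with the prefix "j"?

Traverse to the node for "j", then collect every word in that subtree.
Words under "j": jjkojoooo, jkj, jkojkkjjko, jkojkoojj, jkojkooo, jkoo, jkook, jkookko, jok, jokjkoj
Count: 10

10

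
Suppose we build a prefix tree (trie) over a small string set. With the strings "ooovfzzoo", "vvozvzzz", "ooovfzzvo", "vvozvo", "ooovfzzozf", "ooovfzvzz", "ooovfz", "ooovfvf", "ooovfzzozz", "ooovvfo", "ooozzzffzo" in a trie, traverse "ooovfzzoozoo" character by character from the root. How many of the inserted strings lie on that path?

2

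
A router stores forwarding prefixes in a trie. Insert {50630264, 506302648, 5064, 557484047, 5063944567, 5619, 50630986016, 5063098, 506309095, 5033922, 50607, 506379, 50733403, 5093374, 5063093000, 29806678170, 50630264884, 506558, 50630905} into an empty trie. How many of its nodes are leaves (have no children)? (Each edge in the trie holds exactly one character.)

16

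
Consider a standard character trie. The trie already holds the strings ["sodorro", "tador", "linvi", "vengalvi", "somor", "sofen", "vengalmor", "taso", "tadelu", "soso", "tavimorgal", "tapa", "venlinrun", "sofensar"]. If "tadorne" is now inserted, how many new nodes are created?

Walking "tadorne" from the root, the first 5 characters ("tador") follow existing edges; "n" is the first miss.
Each of the 2 remaining characters creates one node.

2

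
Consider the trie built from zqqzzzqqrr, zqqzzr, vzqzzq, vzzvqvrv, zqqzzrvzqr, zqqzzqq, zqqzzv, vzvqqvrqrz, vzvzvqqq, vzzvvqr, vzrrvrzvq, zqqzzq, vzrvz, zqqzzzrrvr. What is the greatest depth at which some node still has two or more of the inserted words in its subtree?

6

Equivalently: take the maximum, over all pairs, of their longest common prefix length.
"zqqzzq" and "zqqzzqq" agree on "zqqzzq" (6 characters) before diverging; nothing deeper is shared.
Longest shared-prefix length: 6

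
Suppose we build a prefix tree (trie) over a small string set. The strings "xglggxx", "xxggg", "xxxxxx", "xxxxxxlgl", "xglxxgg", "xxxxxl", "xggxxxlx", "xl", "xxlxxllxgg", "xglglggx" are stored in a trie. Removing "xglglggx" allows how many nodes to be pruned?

Walk "xglglggx" from the leaf back toward the root, removing each node that no remaining word uses.
The suffix "lggx" (4 nodes) is used only by "xglglggx"; the node for "xglg" still has the child "g", so pruning stops there.
Nodes removed: 4

4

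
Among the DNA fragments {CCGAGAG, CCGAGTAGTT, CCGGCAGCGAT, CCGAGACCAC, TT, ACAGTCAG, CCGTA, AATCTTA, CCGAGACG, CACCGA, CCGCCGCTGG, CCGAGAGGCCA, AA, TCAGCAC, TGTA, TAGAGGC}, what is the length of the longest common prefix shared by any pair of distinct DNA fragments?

7

Equivalently: take the maximum, over all pairs, of their longest common prefix length.
"CCGAGACCAC" and "CCGAGACG" agree on "CCGAGAC" (7 characters) before diverging; nothing deeper is shared.
Longest shared-prefix length: 7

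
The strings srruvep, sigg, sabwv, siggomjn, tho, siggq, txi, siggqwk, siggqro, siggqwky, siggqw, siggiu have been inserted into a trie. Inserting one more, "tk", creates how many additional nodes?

1

The longest prefix of "tk" already in the trie is "t" (length 1).
So 2 − 1 = 1 new nodes.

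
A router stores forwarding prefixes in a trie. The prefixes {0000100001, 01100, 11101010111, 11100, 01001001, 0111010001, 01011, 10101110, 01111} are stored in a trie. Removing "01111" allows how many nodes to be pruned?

1

After clearing the end-marker at "01111", prune upward until reaching a node still needed by another word.
The suffix "1" (1 node) is used only by "01111"; the node for "0111" still has the child "0", so pruning stops there.
Nodes removed: 1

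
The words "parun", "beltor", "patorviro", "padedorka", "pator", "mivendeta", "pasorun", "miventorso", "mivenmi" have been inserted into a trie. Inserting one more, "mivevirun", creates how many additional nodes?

5

Walking "mivevirun" from the root, the first 4 characters ("mive") follow existing edges; "v" is the first miss.
Each of the 5 remaining characters creates one node.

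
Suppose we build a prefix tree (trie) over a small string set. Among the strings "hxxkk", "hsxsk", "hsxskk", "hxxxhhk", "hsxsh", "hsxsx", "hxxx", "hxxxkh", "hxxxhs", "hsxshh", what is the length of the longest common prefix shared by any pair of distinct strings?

Equivalently: take the maximum, over all pairs, of their longest common prefix length.
"hsxsh" and "hsxshh" agree on "hsxsh" (5 characters) before diverging; nothing deeper is shared.
Longest shared-prefix length: 5

5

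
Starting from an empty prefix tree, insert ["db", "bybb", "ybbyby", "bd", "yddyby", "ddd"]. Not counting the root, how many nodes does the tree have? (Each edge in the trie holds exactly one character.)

20

Insert word by word; a character creates a node only if that edge doesn't already exist:
  "db" → 2 new (d, b)
  "bybb" → 4 new (b, y, b, b)
  "ybbyby" → 6 new (y, b, b, y, b, y)
  "bd" → prefix "b" already present; 1 new (d)
  "yddyby" → prefix "y" already present; 5 new (d, d, y, b, y)
  "ddd" → prefix "d" already present; 2 new (d, d)
Total nodes = 2 + 4 + 6 + 1 + 5 + 2 = 20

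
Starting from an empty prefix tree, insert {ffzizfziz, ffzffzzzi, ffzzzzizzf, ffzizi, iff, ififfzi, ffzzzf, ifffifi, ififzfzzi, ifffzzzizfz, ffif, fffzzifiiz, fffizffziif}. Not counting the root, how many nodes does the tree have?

66

For each word, the new-node count is its length minus the longest prefix already in the trie:
  "ffzizfziz" → 9 new (f, f, z, i, z, f, z, i, z)
  "ffzffzzzi" → prefix "ffz" already present; 6 new (f, f, z, z, z, i)
  "ffzzzzizzf" → prefix "ffz" already present; 7 new (z, z, z, i, z, z, f)
  "ffzizi" → prefix "ffziz" already present; 1 new (i)
  "iff" → 3 new (i, f, f)
  "ififfzi" → prefix "if" already present; 5 new (i, f, f, z, i)
  "ffzzzf" → prefix "ffzzz" already present; 1 new (f)
  "ifffifi" → prefix "iff" already present; 4 new (f, i, f, i)
  "ififzfzzi" → prefix "ifif" already present; 5 new (z, f, z, z, i)
  "ifffzzzizfz" → prefix "ifff" already present; 7 new (z, z, z, i, z, f, z)
  "ffif" → prefix "ff" already present; 2 new (i, f)
  "fffzzifiiz" → prefix "ff" already present; 8 new (f, z, z, i, f, i, i, z)
  "fffizffziif" → prefix "fff" already present; 8 new (i, z, f, f, z, i, i, f)
Total nodes = 9 + 6 + 7 + 1 + 3 + 5 + 1 + 4 + 5 + 7 + 2 + 8 + 8 = 66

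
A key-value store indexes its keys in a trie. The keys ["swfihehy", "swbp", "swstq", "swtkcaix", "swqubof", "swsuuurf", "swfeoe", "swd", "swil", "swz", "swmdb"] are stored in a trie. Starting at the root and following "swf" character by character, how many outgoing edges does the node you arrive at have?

2

The children of the "swf" node are the distinct next characters among strings starting with "swf".
Characters that immediately follow "swf" among the stored strings: {e, i}.
That node has 2 child edges.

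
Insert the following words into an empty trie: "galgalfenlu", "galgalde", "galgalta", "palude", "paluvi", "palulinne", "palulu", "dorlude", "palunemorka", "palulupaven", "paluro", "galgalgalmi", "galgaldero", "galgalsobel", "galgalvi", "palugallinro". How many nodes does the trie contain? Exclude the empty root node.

72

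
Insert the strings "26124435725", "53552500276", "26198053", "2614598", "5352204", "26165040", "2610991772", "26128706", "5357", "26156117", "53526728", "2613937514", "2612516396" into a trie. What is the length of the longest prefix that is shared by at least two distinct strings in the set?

4

Look for the deepest trie node that still has at least two words in its subtree.
"26124435725" and "2612516396" agree on "2612" (4 characters) before diverging; nothing deeper is shared.
Longest shared-prefix length: 4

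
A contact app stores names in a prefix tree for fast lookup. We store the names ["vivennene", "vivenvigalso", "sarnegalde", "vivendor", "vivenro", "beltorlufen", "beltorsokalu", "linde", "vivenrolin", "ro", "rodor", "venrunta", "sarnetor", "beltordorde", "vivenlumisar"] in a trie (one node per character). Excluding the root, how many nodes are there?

83

Insert word by word; a character creates a node only if that edge doesn't already exist:
  "vivennene" → 9 new (v, i, v, e, n, n, e, n, e)
  "vivenvigalso" → prefix "viven" already present; 7 new (v, i, g, a, l, s, o)
  "sarnegalde" → 10 new (s, a, r, n, e, g, a, l, d, e)
  "vivendor" → prefix "viven" already present; 3 new (d, o, r)
  "vivenro" → prefix "viven" already present; 2 new (r, o)
  "beltorlufen" → 11 new (b, e, l, t, o, r, l, u, f, e, n)
  "beltorsokalu" → prefix "beltor" already present; 6 new (s, o, k, a, l, u)
  "linde" → 5 new (l, i, n, d, e)
  "vivenrolin" → prefix "vivenro" already present; 3 new (l, i, n)
  "ro" → 2 new (r, o)
  "rodor" → prefix "ro" already present; 3 new (d, o, r)
  "venrunta" → prefix "v" already present; 7 new (e, n, r, u, n, t, a)
  "sarnetor" → prefix "sarne" already present; 3 new (t, o, r)
  "beltordorde" → prefix "beltor" already present; 5 new (d, o, r, d, e)
  "vivenlumisar" → prefix "viven" already present; 7 new (l, u, m, i, s, a, r)
Total nodes = 9 + 7 + 10 + 3 + 2 + 11 + 6 + 5 + 3 + 2 + 3 + 7 + 3 + 5 + 7 = 83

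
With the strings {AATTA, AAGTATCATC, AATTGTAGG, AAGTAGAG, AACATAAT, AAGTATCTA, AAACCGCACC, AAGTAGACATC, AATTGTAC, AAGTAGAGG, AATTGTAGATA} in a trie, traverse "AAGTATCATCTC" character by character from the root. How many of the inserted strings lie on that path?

Traverse "AAGTATCATCTC" character by character; count nodes along the way that are marked as word ends.
Prefixes of the query that are stored words: "AAGTATCATC"
Count: 1

1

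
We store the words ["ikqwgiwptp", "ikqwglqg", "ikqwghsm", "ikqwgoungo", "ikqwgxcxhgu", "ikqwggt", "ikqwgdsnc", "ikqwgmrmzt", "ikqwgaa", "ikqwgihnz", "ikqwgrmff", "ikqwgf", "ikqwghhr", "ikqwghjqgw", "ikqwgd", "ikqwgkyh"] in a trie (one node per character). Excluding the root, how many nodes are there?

For each word, the new-node count is its length minus the longest prefix already in the trie:
  "ikqwgiwptp" → 10 new (i, k, q, w, g, i, w, p, t, p)
  "ikqwglqg" → prefix "ikqwg" already present; 3 new (l, q, g)
  "ikqwghsm" → prefix "ikqwg" already present; 3 new (h, s, m)
  "ikqwgoungo" → prefix "ikqwg" already present; 5 new (o, u, n, g, o)
  "ikqwgxcxhgu" → prefix "ikqwg" already present; 6 new (x, c, x, h, g, u)
  "ikqwggt" → prefix "ikqwg" already present; 2 new (g, t)
  "ikqwgdsnc" → prefix "ikqwg" already present; 4 new (d, s, n, c)
  "ikqwgmrmzt" → prefix "ikqwg" already present; 5 new (m, r, m, z, t)
  "ikqwgaa" → prefix "ikqwg" already present; 2 new (a, a)
  "ikqwgihnz" → prefix "ikqwgi" already present; 3 new (h, n, z)
  "ikqwgrmff" → prefix "ikqwg" already present; 4 new (r, m, f, f)
  "ikqwgf" → prefix "ikqwg" already present; 1 new (f)
  "ikqwghhr" → prefix "ikqwgh" already present; 2 new (h, r)
  "ikqwghjqgw" → prefix "ikqwgh" already present; 4 new (j, q, g, w)
  "ikqwgd" → prefix "ikqwgd" already present; 0 new (none)
  "ikqwgkyh" → prefix "ikqwg" already present; 3 new (k, y, h)
Total nodes = 10 + 3 + 3 + 5 + 6 + 2 + 4 + 5 + 2 + 3 + 4 + 1 + 2 + 4 + 0 + 3 = 57

57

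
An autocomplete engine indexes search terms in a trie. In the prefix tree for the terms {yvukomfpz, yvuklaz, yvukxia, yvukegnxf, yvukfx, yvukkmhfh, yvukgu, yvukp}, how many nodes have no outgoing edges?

8

Leaves are exactly the stored words that no other stored word extends.
Those words: "yvukegnxf", "yvukfx", "yvukgu", "yvukkmhfh", "yvuklaz", "yvukomfpz", "yvukp", "yvukxia"
Leaf count: 8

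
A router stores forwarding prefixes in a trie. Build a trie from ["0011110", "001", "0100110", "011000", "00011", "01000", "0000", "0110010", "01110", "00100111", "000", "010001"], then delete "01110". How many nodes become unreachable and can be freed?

2

After clearing the end-marker at "01110", prune upward until reaching a node still needed by another word.
The suffix "10" (2 nodes) is used only by "01110"; the node for "011" still has the child "0", so pruning stops there.
Nodes removed: 2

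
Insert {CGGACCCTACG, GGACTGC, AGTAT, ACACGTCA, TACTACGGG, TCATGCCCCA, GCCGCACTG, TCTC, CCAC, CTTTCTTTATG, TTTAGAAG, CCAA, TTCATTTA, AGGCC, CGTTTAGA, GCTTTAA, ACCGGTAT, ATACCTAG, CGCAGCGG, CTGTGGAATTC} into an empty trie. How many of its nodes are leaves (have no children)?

20

A leaf is a node with no children — equivalently, the end of a word that is not a proper prefix of any other stored word.
Those words: "ACACGTCA", "ACCGGTAT", "AGGCC", "AGTAT", "ATACCTAG", "CCAA", "CCAC", "CGCAGCGG", "CGGACCCTACG", "CGTTTAGA", "CTGTGGAATTC", "CTTTCTTTATG", "GCCGCACTG", "GCTTTAA", "GGACTGC", "TACTACGGG", "TCATGCCCCA", "TCTC", "TTCATTTA", "TTTAGAAG"
Leaf count: 20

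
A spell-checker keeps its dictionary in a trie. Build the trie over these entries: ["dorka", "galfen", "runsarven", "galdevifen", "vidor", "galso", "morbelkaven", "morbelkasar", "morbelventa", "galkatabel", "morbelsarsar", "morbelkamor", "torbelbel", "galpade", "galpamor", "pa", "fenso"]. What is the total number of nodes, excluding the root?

92

Trace insertions, counting only characters that open a new branch:
  "dorka" → 5 new (d, o, r, k, a)
  "galfen" → 6 new (g, a, l, f, e, n)
  "runsarven" → 9 new (r, u, n, s, a, r, v, e, n)
  "galdevifen" → prefix "gal" already present; 7 new (d, e, v, i, f, e, n)
  "vidor" → 5 new (v, i, d, o, r)
  "galso" → prefix "gal" already present; 2 new (s, o)
  "morbelkaven" → 11 new (m, o, r, b, e, l, k, a, v, e, n)
  "morbelkasar" → prefix "morbelka" already present; 3 new (s, a, r)
  "morbelventa" → prefix "morbel" already present; 5 new (v, e, n, t, a)
  "galkatabel" → prefix "gal" already present; 7 new (k, a, t, a, b, e, l)
  "morbelsarsar" → prefix "morbel" already present; 6 new (s, a, r, s, a, r)
  "morbelkamor" → prefix "morbelka" already present; 3 new (m, o, r)
  "torbelbel" → 9 new (t, o, r, b, e, l, b, e, l)
  "galpade" → prefix "gal" already present; 4 new (p, a, d, e)
  "galpamor" → prefix "galpa" already present; 3 new (m, o, r)
  "pa" → 2 new (p, a)
  "fenso" → 5 new (f, e, n, s, o)
Total nodes = 5 + 6 + 9 + 7 + 5 + 2 + 11 + 3 + 5 + 7 + 6 + 3 + 9 + 4 + 3 + 2 + 5 = 92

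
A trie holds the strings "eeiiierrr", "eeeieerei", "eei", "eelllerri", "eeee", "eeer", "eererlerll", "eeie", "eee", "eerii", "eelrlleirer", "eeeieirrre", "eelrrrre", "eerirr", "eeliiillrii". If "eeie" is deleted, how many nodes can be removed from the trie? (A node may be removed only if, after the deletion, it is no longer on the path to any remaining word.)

A node on "eeie"'s path can go only if nothing else ends at it or branches off below it.
The suffix "e" (1 node) is used only by "eeie"; the node for "eei" still has the child "i", so pruning stops there.
Nodes removed: 1

1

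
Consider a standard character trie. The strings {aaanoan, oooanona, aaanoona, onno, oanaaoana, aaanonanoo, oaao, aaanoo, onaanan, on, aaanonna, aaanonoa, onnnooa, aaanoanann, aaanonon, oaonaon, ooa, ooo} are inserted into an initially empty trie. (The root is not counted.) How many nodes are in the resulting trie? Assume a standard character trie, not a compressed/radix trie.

Count nodes per top-level branch (shared prefixes stored once):
  'a'-branch (aaanoan, aaanoanann, aaanonanoo, aaanonna, aaanonoa, aaanonon, aaanoo, aaanoona): 23 nodes
  'o'-branch (oaao, oanaaoana, oaonaon, on, onaanan, onnnooa, onno, ooa, ooo, oooanona): 36 nodes
Sum: 59

59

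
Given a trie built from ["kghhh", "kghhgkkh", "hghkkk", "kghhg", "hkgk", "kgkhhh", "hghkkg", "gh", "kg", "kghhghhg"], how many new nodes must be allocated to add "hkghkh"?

3

The longest prefix of "hkghkh" already in the trie is "hkg" (length 3).
Each of the 3 remaining characters creates one node.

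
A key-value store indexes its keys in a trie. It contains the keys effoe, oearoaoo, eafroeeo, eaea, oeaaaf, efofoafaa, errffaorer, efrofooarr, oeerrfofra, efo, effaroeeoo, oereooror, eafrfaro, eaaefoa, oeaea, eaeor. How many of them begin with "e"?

11

Traverse to the node for "e", then collect every word in that subtree.
Matches: "eaaefoa", "eaea", "eaeor", "eafrfaro", "eafroeeo", "effaroeeoo", "effoe", "efo", "efofoafaa", "efrofooarr", "errffaorer"
Count: 11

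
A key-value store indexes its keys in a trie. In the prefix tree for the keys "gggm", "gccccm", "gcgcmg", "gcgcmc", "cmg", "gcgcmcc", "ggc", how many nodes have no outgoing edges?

6

A leaf is a node with no children — equivalently, the end of a word that is not a proper prefix of any other stored word.
Those words: "cmg", "gccccm", "gcgcmcc", "gcgcmg", "ggc", "gggm"
Leaf count: 6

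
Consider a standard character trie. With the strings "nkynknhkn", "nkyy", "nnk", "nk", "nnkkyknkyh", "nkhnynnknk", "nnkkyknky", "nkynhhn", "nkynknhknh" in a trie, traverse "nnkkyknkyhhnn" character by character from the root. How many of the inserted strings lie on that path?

3

Traverse "nnkkyknkyhhnn" character by character; count nodes along the way that are marked as word ends.
Prefixes of the query that are stored words: "nnk", "nnkkyknky", "nnkkyknkyh"
Count: 3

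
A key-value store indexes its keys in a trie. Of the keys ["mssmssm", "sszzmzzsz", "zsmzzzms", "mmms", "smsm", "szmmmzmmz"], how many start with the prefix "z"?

1

Filter for entries beginning with "z":
Words under "z": zsmzzzms
Count: 1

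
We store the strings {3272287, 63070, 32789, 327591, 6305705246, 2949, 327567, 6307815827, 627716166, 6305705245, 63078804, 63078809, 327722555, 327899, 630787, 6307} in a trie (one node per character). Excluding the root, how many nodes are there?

57

For each word, the new-node count is its length minus the longest prefix already in the trie:
  "3272287" → 7 new (3, 2, 7, 2, 2, 8, 7)
  "63070" → 5 new (6, 3, 0, 7, 0)
  "32789" → prefix "327" already present; 2 new (8, 9)
  "327591" → prefix "327" already present; 3 new (5, 9, 1)
  "6305705246" → prefix "630" already present; 7 new (5, 7, 0, 5, 2, 4, 6)
  "2949" → 4 new (2, 9, 4, 9)
  "327567" → prefix "3275" already present; 2 new (6, 7)
  "6307815827" → prefix "6307" already present; 6 new (8, 1, 5, 8, 2, 7)
  "627716166" → prefix "6" already present; 8 new (2, 7, 7, 1, 6, 1, 6, 6)
  "6305705245" → prefix "630570524" already present; 1 new (5)
  "63078804" → prefix "63078" already present; 3 new (8, 0, 4)
  "63078809" → prefix "6307880" already present; 1 new (9)
  "327722555" → prefix "327" already present; 6 new (7, 2, 2, 5, 5, 5)
  "327899" → prefix "32789" already present; 1 new (9)
  "630787" → prefix "63078" already present; 1 new (7)
  "6307" → prefix "6307" already present; 0 new (none)
Total nodes = 7 + 5 + 2 + 3 + 7 + 4 + 2 + 6 + 8 + 1 + 3 + 1 + 6 + 1 + 1 + 0 = 57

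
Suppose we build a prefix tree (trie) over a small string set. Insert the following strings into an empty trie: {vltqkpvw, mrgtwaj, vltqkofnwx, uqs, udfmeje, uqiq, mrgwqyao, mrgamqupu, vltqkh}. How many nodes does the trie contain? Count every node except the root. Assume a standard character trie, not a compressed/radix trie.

43

Insert word by word; a character creates a node only if that edge doesn't already exist:
  "vltqkpvw" → 8 new (v, l, t, q, k, p, v, w)
  "mrgtwaj" → 7 new (m, r, g, t, w, a, j)
  "vltqkofnwx" → prefix "vltqk" already present; 5 new (o, f, n, w, x)
  "uqs" → 3 new (u, q, s)
  "udfmeje" → prefix "u" already present; 6 new (d, f, m, e, j, e)
  "uqiq" → prefix "uq" already present; 2 new (i, q)
  "mrgwqyao" → prefix "mrg" already present; 5 new (w, q, y, a, o)
  "mrgamqupu" → prefix "mrg" already present; 6 new (a, m, q, u, p, u)
  "vltqkh" → prefix "vltqk" already present; 1 new (h)
Total nodes = 8 + 7 + 5 + 3 + 6 + 2 + 5 + 6 + 1 = 43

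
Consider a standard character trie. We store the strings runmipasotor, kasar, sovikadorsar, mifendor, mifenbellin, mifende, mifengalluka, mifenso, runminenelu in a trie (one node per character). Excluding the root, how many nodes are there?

59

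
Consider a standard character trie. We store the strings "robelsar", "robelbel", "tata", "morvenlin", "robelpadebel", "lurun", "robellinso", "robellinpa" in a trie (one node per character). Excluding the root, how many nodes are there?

Count nodes per top-level branch (shared prefixes stored once):
  'l'-branch (lurun): 5 nodes
  'm'-branch (morvenlin): 9 nodes
  'r'-branch (robelbel, robellinpa, robellinso, robelpadebel, robelsar): 25 nodes
  't'-branch (tata): 4 nodes
Sum: 43

43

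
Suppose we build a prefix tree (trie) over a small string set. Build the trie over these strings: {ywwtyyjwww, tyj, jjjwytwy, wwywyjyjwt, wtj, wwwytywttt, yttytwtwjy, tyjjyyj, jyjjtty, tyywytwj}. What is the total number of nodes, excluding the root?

For each word, the new-node count is its length minus the longest prefix already in the trie:
  "ywwtyyjwww" → 10 new (y, w, w, t, y, y, j, w, w, w)
  "tyj" → 3 new (t, y, j)
  "jjjwytwy" → 8 new (j, j, j, w, y, t, w, y)
  "wwywyjyjwt" → 10 new (w, w, y, w, y, j, y, j, w, t)
  "wtj" → prefix "w" already present; 2 new (t, j)
  "wwwytywttt" → prefix "ww" already present; 8 new (w, y, t, y, w, t, t, t)
  "yttytwtwjy" → prefix "y" already present; 9 new (t, t, y, t, w, t, w, j, y)
  "tyjjyyj" → prefix "tyj" already present; 4 new (j, y, y, j)
  "jyjjtty" → prefix "j" already present; 6 new (y, j, j, t, t, y)
  "tyywytwj" → prefix "ty" already present; 6 new (y, w, y, t, w, j)
Total nodes = 10 + 3 + 8 + 10 + 2 + 8 + 9 + 4 + 6 + 6 = 66

66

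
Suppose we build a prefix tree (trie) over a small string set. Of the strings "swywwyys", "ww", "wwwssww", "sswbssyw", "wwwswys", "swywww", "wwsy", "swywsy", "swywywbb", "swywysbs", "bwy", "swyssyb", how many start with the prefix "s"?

Filter for entries beginning with "s":
Words under "s": sswbssyw, swyssyb, swywsy, swywww, swywwyys, swywysbs, swywywbb
Count: 7

7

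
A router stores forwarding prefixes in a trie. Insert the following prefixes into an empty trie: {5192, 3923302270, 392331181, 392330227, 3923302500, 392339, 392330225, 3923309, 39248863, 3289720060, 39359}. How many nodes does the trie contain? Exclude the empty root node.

Insert word by word; a character creates a node only if that edge doesn't already exist:
  "5192" → 4 new (5, 1, 9, 2)
  "3923302270" → 10 new (3, 9, 2, 3, 3, 0, 2, 2, 7, 0)
  "392331181" → prefix "39233" already present; 4 new (1, 1, 8, 1)
  "392330227" → prefix "392330227" already present; 0 new (none)
  "3923302500" → prefix "3923302" already present; 3 new (5, 0, 0)
  "392339" → prefix "39233" already present; 1 new (9)
  "392330225" → prefix "39233022" already present; 1 new (5)
  "3923309" → prefix "392330" already present; 1 new (9)
  "39248863" → prefix "392" already present; 5 new (4, 8, 8, 6, 3)
  "3289720060" → prefix "3" already present; 9 new (2, 8, 9, 7, 2, 0, 0, 6, 0)
  "39359" → prefix "39" already present; 3 new (3, 5, 9)
Total nodes = 4 + 10 + 4 + 0 + 3 + 1 + 1 + 1 + 5 + 9 + 3 = 41

41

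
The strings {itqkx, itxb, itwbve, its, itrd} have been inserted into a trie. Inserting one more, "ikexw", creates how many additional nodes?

4

Walking "ikexw" from the root, the first 1 characters ("i") follow existing edges; "k" is the first miss.
New nodes needed: |"ikexw"| − 1 = 5 − 1 = 4.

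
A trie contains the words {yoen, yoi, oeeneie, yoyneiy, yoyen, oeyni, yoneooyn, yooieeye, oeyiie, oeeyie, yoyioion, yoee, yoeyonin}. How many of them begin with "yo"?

9

Traverse to the node for "yo", then collect every word in that subtree.
Words under "yo": yoee, yoen, yoeyonin, yoi, yoneooyn, yooieeye, yoyen, yoyioion, yoyneiy
Count: 9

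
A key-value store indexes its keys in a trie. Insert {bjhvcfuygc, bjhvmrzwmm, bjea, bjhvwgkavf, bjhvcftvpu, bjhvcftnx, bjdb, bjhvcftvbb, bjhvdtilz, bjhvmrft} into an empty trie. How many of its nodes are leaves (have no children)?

Leaves are exactly the stored words that no other stored word extends.
Those words: "bjdb", "bjea", "bjhvcftnx", "bjhvcftvbb", "bjhvcftvpu", "bjhvcfuygc", "bjhvdtilz", "bjhvmrft", "bjhvmrzwmm", "bjhvwgkavf"
Leaf count: 10

10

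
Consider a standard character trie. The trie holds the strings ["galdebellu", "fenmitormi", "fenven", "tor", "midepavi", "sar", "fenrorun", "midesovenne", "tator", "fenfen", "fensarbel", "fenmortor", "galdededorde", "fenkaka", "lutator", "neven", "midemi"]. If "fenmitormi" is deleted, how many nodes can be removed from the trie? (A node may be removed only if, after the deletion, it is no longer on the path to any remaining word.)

Walk "fenmitormi" from the leaf back toward the root, removing each node that no remaining word uses.
The suffix "itormi" (6 nodes) is used only by "fenmitormi"; the node for "fenm" still has the child "o", so pruning stops there.
Nodes removed: 6

6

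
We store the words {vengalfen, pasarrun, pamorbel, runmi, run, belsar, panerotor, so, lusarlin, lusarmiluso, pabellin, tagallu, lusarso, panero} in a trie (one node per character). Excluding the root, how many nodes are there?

72

Insert word by word; a character creates a node only if that edge doesn't already exist:
  "vengalfen" → 9 new (v, e, n, g, a, l, f, e, n)
  "pasarrun" → 8 new (p, a, s, a, r, r, u, n)
  "pamorbel" → prefix "pa" already present; 6 new (m, o, r, b, e, l)
  "runmi" → 5 new (r, u, n, m, i)
  "run" → prefix "run" already present; 0 new (none)
  "belsar" → 6 new (b, e, l, s, a, r)
  "panerotor" → prefix "pa" already present; 7 new (n, e, r, o, t, o, r)
  "so" → 2 new (s, o)
  "lusarlin" → 8 new (l, u, s, a, r, l, i, n)
  "lusarmiluso" → prefix "lusar" already present; 6 new (m, i, l, u, s, o)
  "pabellin" → prefix "pa" already present; 6 new (b, e, l, l, i, n)
  "tagallu" → 7 new (t, a, g, a, l, l, u)
  "lusarso" → prefix "lusar" already present; 2 new (s, o)
  "panero" → prefix "panero" already present; 0 new (none)
Total nodes = 9 + 8 + 6 + 5 + 0 + 6 + 7 + 2 + 8 + 6 + 6 + 7 + 2 + 0 = 72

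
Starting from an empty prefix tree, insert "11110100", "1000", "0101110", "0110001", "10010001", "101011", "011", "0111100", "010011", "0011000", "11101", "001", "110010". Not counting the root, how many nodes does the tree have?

51

Count nodes per top-level branch (shared prefixes stored once):
  '0'-branch (001, 0011000, 010011, 0101110, 011, 0110001, 0111100): 25 nodes
  '1'-branch (1000, 10010001, 101011, 110010, 11101, 11110100): 26 nodes
Sum: 51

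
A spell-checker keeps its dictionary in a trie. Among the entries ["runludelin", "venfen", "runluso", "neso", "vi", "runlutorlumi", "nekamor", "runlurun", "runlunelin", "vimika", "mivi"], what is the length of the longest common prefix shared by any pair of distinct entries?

5

Look for the deepest trie node that still has at least two words in its subtree.
"runludelin" and "runlunelin" agree on "runlu" (5 characters) before diverging; nothing deeper is shared.
Longest shared-prefix length: 5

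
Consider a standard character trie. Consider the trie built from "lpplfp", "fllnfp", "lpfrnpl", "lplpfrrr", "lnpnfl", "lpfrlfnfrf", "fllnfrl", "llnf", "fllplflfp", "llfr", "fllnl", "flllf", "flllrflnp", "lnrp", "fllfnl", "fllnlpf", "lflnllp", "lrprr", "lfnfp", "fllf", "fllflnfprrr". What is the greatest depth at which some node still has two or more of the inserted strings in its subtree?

Equivalently: take the maximum, over all pairs, of their longest common prefix length.
e.g. "fllnfp" and "fllnfrl" share the prefix "fllnf" of length 5; no pair shares a longer one.
Longest shared-prefix length: 5

5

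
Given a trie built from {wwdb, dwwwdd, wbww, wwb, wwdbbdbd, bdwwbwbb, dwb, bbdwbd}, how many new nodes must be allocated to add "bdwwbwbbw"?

1

The longest prefix of "bdwwbwbbw" already in the trie is "bdwwbwbb" (length 8).
Each of the 1 remaining characters creates one node.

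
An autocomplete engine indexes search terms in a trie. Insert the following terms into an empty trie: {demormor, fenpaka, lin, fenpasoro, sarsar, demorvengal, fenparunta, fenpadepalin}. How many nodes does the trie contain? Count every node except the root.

Insert word by word; a character creates a node only if that edge doesn't already exist:
  "demormor" → 8 new (d, e, m, o, r, m, o, r)
  "fenpaka" → 7 new (f, e, n, p, a, k, a)
  "lin" → 3 new (l, i, n)
  "fenpasoro" → prefix "fenpa" already present; 4 new (s, o, r, o)
  "sarsar" → 6 new (s, a, r, s, a, r)
  "demorvengal" → prefix "demor" already present; 6 new (v, e, n, g, a, l)
  "fenparunta" → prefix "fenpa" already present; 5 new (r, u, n, t, a)
  "fenpadepalin" → prefix "fenpa" already present; 7 new (d, e, p, a, l, i, n)
Total nodes = 8 + 7 + 3 + 4 + 6 + 6 + 5 + 7 = 46

46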